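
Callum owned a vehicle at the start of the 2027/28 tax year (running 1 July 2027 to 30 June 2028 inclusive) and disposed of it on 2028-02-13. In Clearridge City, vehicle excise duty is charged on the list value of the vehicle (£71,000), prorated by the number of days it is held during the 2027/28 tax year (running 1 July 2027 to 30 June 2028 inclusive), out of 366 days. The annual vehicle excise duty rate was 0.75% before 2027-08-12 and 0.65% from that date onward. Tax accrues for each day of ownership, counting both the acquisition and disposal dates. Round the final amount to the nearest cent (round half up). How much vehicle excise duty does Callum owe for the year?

2027-07-01 to 2027-08-11: 42 days at 0.75% → £71,000 × 0.75% × 42/366 = £61.1066
2027-08-12 to 2028-02-13: 186 days at 0.65% → £71,000 × 0.65% × 186/366 = £234.5328
Total = £295.6393

£295.64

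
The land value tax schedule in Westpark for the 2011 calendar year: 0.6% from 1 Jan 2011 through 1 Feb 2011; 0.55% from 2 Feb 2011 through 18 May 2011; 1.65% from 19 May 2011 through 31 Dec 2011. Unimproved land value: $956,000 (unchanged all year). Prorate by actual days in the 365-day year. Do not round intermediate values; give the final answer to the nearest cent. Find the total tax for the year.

$11,839.99

1 Jan – 1 Feb 2011: 32 days at 0.6% → $956,000 × 0.6% × 32/365 = $502.8822
2 Feb – 18 May 2011: 106 days at 0.55% → $956,000 × 0.55% × 106/365 = $1,526.9808
19 May – 31 Dec 2011: 227 days at 1.65% → $956,000 × 1.65% × 227/365 = $9,810.1315
Total = $11,839.9945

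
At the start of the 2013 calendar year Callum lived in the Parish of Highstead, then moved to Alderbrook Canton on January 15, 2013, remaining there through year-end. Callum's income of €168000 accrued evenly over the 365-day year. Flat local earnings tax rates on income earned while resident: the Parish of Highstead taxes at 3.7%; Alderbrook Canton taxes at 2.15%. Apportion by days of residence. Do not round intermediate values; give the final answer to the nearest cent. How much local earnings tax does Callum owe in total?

The Parish of Highstead, January 1 – January 14, 2013: 14 days → €168000 × 3.7% × 14/365 = €238.4219
Alderbrook Canton, January 15 – December 31, 2013: 351 days → €168000 × 2.15% × 351/365 = €3473.4575
Total = €3711.8795

€3711.88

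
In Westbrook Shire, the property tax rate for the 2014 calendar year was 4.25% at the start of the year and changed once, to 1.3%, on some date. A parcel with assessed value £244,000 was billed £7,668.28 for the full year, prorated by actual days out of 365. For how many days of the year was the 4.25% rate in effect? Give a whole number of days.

228 days

Let d = days at the first rate; then 365 − d days at the second rate.
£244,000 × [4.25%·d + 1.3%·(365−d)] / 365 = £7,668.28
Solving gives d = 228, so the new rate took effect on August 17, 2014.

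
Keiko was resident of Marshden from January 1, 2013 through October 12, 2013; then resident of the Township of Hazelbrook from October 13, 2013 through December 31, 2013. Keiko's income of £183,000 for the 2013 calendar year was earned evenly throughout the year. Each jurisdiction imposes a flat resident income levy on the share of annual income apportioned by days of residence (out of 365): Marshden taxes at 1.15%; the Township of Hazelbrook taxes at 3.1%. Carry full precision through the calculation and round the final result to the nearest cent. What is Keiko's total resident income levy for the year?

£2,886.64

Marshden, January 1 – October 12, 2013: 285 days → £183,000 × 1.15% × 285/365 = £1,643.2397
The Township of Hazelbrook, October 13 – December 31, 2013: 80 days → £183,000 × 3.1% × 80/365 = £1,243.3973
Total = £2,886.6370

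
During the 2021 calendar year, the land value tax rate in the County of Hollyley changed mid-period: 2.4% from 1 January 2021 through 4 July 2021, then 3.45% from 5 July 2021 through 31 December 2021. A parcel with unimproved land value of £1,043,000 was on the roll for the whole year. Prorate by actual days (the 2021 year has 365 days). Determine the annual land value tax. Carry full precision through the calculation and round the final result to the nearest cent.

£30,432.74

1 January – 4 July 2021: 185 days at 2.4% → £1,043,000 × 2.4% × 185/365 = £12,687.4521
5 July – 31 December 2021: 180 days at 3.45% → £1,043,000 × 3.45% × 180/365 = £17,745.2877
Total = £30,432.7397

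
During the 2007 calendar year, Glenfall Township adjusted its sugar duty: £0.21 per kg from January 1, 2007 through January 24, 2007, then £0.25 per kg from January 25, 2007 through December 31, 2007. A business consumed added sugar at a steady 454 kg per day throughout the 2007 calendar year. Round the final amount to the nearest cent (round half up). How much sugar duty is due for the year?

£40991.66

January 1 – January 24, 2007: 24 days × 454 kg/day = 10,896 kg at £0.21/kg → £2288.16
January 25 – December 31, 2007: 341 days × 454 kg/day = 154,814 kg at £0.25/kg → £38703.50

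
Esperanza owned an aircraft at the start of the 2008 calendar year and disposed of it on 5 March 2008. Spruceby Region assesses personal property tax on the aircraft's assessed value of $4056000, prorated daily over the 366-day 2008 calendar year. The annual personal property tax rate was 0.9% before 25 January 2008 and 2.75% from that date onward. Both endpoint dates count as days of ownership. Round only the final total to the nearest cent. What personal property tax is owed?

$14888.62

1 January – 24 January 2008: 24 days at 0.9% → $4056000 × 0.9% × 24/366 = $2393.7049
25 January – 5 March 2008: 41 days at 2.75% → $4056000 × 2.75% × 41/366 = $12494.9180
Total = $14888.6230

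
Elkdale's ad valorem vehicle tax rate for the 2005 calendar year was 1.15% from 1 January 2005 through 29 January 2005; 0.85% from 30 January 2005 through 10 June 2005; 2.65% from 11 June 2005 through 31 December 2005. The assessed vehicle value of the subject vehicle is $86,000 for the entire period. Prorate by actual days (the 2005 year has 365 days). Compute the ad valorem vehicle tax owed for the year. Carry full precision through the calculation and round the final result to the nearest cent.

1 January – 29 January 2005: 29 days at 1.15% → $86,000 × 1.15% × 29/365 = $78.5781
30 January – 10 June 2005: 132 days at 0.85% → $86,000 × 0.85% × 132/365 = $264.3616
11 June – 31 December 2005: 204 days at 2.65% → $86,000 × 2.65% × 204/365 = $1,273.7425
Total = $1,616.6822

$1,616.68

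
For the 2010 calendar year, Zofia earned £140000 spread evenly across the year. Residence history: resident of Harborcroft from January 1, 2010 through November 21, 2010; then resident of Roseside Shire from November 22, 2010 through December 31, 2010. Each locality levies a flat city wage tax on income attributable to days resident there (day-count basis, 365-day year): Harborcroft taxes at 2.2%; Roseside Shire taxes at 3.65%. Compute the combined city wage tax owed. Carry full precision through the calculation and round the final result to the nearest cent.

Harborcroft, January 1 – November 21, 2010: 325 days → £140000 × 2.2% × 325/365 = £2742.4658
Roseside Shire, November 22 – December 31, 2010: 40 days → £140000 × 3.65% × 40/365 = £560.0000
Total = £3302.4658

£3302.47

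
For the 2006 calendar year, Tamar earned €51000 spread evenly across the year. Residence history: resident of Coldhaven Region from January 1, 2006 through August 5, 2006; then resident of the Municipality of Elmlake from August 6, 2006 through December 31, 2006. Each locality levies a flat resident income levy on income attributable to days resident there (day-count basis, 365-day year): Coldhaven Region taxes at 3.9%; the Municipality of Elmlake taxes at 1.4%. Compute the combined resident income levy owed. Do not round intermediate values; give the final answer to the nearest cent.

Coldhaven Region, January 1 – August 5, 2006: 217 days → €51000 × 3.9% × 217/365 = €1182.5014
The Municipality of Elmlake, August 6 – December 31, 2006: 148 days → €51000 × 1.4% × 148/365 = €289.5123
Total = €1472.0137

€1472.01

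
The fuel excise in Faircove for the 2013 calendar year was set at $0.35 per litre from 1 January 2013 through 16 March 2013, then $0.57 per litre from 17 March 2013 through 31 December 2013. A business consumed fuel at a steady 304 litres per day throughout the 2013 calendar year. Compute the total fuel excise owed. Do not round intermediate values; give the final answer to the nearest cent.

1 January – 16 March 2013: 75 days × 304 litres/day = 22,800 litres at $0.35/litre → $7,980.00
17 March – 31 December 2013: 290 days × 304 litres/day = 88,160 litres at $0.57/litre → $50,251.20

$58,231.20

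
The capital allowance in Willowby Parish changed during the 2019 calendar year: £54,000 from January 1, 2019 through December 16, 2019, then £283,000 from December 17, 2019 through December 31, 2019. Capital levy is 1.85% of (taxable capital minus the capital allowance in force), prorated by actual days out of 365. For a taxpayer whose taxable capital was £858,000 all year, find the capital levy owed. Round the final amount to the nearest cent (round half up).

January 1 – December 16, 2019: 350 days, exemption £54,000 → (£858,000 − £54,000) × 1.85% × 350/365 = £14,262.7397
December 17 – December 31, 2019: 15 days, exemption £283,000 → (£858,000 − £283,000) × 1.85% × 15/365 = £437.1575
Total = £14,699.8973

£14,699.90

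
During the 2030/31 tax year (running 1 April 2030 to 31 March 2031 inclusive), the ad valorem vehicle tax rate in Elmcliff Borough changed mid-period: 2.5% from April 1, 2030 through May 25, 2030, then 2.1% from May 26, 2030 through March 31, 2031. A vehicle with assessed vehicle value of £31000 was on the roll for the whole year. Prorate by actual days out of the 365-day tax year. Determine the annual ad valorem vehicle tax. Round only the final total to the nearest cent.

April 1 – May 25, 2030: 55 days at 2.5% → £31000 × 2.5% × 55/365 = £116.7808
May 26, 2030 – March 31, 2031: 310 days at 2.1% → £31000 × 2.1% × 310/365 = £552.9041
Total = £669.6849

£669.68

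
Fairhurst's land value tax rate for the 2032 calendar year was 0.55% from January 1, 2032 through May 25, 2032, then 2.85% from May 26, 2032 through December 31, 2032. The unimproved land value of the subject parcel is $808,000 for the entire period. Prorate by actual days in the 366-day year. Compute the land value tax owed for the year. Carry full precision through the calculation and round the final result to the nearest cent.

January 1 – May 25, 2032: 146 days at 0.55% → $808,000 × 0.55% × 146/366 = $1,772.7432
May 26 – December 31, 2032: 220 days at 2.85% → $808,000 × 2.85% × 220/366 = $13,841.9672
Total = $15,614.7104

$15,614.71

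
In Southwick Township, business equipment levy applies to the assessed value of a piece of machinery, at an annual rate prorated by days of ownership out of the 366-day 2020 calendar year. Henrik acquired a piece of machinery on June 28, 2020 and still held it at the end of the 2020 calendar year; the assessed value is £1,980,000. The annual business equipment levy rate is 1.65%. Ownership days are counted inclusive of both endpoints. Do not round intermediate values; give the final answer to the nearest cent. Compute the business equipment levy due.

Days held (June 28 – December 31, 2020): 187 out of 366
Tax = £1,980,000 × 1.65% × 187/366 = £16,692.0492

£16,692.05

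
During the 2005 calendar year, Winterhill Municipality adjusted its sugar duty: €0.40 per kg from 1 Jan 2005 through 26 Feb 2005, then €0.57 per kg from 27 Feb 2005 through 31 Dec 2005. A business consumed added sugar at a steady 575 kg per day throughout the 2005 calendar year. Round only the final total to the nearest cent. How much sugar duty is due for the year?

1 Jan – 26 Feb 2005: 57 days × 575 kg/day = 32,775 kg at €0.40/kg → €13,110.00
27 Feb – 31 Dec 2005: 308 days × 575 kg/day = 177,100 kg at €0.57/kg → €100,947.00

€114,057.00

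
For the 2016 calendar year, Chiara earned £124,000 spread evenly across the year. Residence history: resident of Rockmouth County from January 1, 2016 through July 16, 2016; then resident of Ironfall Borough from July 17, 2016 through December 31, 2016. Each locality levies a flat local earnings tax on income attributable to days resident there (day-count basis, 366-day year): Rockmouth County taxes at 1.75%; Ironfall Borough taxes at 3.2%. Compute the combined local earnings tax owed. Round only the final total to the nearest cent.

£2,995.31

Rockmouth County, January 1 – July 16, 2016: 198 days → £124,000 × 1.75% × 198/366 = £1,173.9344
Ironfall Borough, July 17 – December 31, 2016: 168 days → £124,000 × 3.2% × 168/366 = £1,821.3770
Total = £2,995.3115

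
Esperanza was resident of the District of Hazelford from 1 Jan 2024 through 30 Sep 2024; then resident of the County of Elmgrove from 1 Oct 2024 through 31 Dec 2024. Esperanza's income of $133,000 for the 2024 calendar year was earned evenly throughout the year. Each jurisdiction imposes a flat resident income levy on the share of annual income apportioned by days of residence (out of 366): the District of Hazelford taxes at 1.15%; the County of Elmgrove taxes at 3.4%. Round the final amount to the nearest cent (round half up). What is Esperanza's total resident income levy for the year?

The District of Hazelford, 1 Jan – 30 Sep 2024: 274 days → $133,000 × 1.15% × 274/366 = $1,145.0355
The County of Elmgrove, 1 Oct – 31 Dec 2024: 92 days → $133,000 × 3.4% × 92/366 = $1,136.6776
Total = $2,281.7131

$2,281.71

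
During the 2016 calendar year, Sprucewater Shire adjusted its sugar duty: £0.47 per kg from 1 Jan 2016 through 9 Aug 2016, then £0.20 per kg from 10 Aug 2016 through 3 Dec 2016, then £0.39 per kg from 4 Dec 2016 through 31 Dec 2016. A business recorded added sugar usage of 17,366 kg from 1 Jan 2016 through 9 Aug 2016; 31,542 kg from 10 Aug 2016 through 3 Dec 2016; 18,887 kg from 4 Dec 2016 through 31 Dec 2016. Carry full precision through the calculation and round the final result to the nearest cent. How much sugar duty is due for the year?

1 Jan – 9 Aug 2016: 17,366 kg at £0.47/kg → £8162.02
10 Aug – 3 Dec 2016: 31,542 kg at £0.20/kg → £6308.40
4 Dec – 31 Dec 2016: 18,887 kg at £0.39/kg → £7365.93

£21836.35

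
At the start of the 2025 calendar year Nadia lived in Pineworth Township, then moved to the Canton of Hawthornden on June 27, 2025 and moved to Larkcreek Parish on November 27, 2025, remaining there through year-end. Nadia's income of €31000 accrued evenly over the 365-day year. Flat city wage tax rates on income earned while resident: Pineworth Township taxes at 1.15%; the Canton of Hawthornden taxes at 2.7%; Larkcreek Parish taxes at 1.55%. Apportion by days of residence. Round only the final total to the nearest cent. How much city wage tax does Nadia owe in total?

€569.81

Pineworth Township, January 1 – June 26, 2025: 177 days → €31000 × 1.15% × 177/365 = €172.8781
The Canton of Hawthornden, June 27 – November 26, 2025: 153 days → €31000 × 2.7% × 153/365 = €350.8521
Larkcreek Parish, November 27 – December 31, 2025: 35 days → €31000 × 1.55% × 35/365 = €46.0753
Total = €569.8055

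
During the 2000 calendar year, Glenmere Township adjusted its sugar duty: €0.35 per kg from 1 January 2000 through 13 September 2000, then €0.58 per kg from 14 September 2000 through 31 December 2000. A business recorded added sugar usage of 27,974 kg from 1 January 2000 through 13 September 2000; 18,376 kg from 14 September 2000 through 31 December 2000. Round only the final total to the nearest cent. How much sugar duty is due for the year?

1 January – 13 September 2000: 27,974 kg at €0.35/kg → €9,790.90
14 September – 31 December 2000: 18,376 kg at €0.58/kg → €10,658.08

€20,448.98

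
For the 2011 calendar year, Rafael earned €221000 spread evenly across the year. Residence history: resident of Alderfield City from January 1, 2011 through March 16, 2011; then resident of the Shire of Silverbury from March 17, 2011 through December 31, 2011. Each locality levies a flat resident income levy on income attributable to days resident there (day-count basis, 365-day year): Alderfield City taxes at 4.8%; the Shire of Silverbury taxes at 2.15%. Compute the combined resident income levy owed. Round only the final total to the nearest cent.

€5954.89

Alderfield City, January 1 – March 16, 2011: 75 days → €221000 × 4.8% × 75/365 = €2179.7260
The Shire of Silverbury, March 17 – December 31, 2011: 290 days → €221000 × 2.15% × 290/365 = €3775.1644
Total = €5954.8904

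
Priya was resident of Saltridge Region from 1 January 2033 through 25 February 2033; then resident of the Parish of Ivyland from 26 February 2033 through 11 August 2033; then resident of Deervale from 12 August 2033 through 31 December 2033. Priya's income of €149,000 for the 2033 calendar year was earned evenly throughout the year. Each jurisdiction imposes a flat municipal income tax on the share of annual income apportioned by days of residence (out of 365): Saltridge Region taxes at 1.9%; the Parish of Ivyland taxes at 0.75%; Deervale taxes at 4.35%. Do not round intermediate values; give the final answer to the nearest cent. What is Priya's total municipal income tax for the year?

Saltridge Region, 1 January – 25 February 2033: 56 days → €149,000 × 1.9% × 56/365 = €434.3452
The Parish of Ivyland, 26 February – 11 August 2033: 167 days → €149,000 × 0.75% × 167/365 = €511.2945
Deervale, 12 August – 31 December 2033: 142 days → €149,000 × 4.35% × 142/365 = €2,521.5699
Total = €3,467.2096

€3,467.21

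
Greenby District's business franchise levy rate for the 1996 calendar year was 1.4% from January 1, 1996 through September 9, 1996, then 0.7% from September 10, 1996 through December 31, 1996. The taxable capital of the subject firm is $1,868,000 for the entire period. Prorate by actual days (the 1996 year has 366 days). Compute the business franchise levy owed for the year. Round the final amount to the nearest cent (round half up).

$22,114.87

January 1 – September 9, 1996: 253 days at 1.4% → $1,868,000 × 1.4% × 253/366 = $18,077.7486
September 10 – December 31, 1996: 113 days at 0.7% → $1,868,000 × 0.7% × 113/366 = $4,037.1257
Total = $22,114.8743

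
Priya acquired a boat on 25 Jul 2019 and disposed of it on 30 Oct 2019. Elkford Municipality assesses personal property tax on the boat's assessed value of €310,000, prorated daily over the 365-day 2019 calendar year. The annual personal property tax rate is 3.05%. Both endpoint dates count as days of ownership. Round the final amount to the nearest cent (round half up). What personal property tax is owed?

Days held (25 Jul – 30 Oct 2019): 98 out of 365
Tax = €310,000 × 3.05% × 98/365 = €2,538.6027

€2,538.60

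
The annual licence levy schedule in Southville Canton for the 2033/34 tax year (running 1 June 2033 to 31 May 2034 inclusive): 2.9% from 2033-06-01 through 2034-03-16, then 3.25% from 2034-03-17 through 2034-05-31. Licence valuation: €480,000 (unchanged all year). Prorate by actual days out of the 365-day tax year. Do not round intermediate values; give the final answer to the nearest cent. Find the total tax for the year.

€14,269.81

2033-06-01 to 2034-03-16: 289 days at 2.9% → €480,000 × 2.9% × 289/365 = €11,021.5890
2034-03-17 to 2034-05-31: 76 days at 3.25% → €480,000 × 3.25% × 76/365 = €3,248.2192
Total = €14,269.8082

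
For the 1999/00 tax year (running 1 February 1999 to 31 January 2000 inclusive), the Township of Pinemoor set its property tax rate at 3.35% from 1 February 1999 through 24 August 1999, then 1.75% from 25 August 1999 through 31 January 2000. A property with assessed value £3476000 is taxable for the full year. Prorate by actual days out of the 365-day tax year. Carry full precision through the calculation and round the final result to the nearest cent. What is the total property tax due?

£92066.38

1 February – 24 August 1999: 205 days at 3.35% → £3476000 × 3.35% × 205/365 = £65401.1781
25 August 1999 – 31 January 2000: 160 days at 1.75% → £3476000 × 1.75% × 160/365 = £26665.2055
Total = £92066.3836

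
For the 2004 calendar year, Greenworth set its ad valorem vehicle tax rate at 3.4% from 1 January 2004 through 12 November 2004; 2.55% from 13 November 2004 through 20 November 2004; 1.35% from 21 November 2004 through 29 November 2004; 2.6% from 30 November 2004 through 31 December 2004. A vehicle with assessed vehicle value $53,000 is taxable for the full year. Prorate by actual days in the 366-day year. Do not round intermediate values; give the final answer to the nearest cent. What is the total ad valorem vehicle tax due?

1 January – 12 November 2004: 317 days at 3.4% → $53,000 × 3.4% × 317/366 = $1,560.7486
13 November – 20 November 2004: 8 days at 2.55% → $53,000 × 2.55% × 8/366 = $29.5410
21 November – 29 November 2004: 9 days at 1.35% → $53,000 × 1.35% × 9/366 = $17.5943
30 November – 31 December 2004: 32 days at 2.6% → $53,000 × 2.6% × 32/366 = $120.4809
Total = $1,728.3648

$1,728.36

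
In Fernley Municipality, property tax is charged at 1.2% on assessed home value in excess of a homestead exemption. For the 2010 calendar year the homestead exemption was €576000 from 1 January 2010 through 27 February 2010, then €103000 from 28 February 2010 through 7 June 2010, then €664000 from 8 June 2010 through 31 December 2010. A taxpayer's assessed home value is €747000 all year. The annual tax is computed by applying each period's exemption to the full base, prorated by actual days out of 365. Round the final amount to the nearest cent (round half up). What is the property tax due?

€3008.19

1 January – 27 February 2010: 58 days, exemption €576000 → (€747000 − €576000) × 1.2% × 58/365 = €326.0712
28 February – 7 June 2010: 100 days, exemption €103000 → (€747000 − €103000) × 1.2% × 100/365 = €2117.2603
8 June – 31 December 2010: 207 days, exemption €664000 → (€747000 − €664000) × 1.2% × 207/365 = €564.8548
Total = €3008.1863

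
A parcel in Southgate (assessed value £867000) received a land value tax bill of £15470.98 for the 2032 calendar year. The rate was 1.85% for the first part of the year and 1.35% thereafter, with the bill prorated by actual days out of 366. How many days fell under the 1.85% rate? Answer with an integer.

Let d = days at the first rate; then 366 − d days at the second rate.
£867000 × [1.85%·d + 1.35%·(366−d)] / 366 = £15470.98
Solving gives d = 318, so the new rate took effect on November 14, 2032.

318 days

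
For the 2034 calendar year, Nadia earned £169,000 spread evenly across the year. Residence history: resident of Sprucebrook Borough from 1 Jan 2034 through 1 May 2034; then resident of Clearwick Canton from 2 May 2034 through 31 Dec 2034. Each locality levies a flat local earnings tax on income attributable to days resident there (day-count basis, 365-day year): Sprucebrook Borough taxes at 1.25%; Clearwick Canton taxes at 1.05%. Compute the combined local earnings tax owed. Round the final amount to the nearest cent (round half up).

£1,886.55

Sprucebrook Borough, 1 Jan – 1 May 2034: 121 days → £169,000 × 1.25% × 121/365 = £700.3082
Clearwick Canton, 2 May – 31 Dec 2034: 244 days → £169,000 × 1.05% × 244/365 = £1,186.2411
Total = £1,886.5493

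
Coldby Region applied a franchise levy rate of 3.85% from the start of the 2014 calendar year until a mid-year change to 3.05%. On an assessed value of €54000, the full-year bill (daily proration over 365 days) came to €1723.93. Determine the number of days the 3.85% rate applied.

Let d = days at the first rate; then 365 − d days at the second rate.
€54000 × [3.85%·d + 3.05%·(365−d)] / 365 = €1723.93
Solving gives d = 65, so the new rate took effect on 7 Mar 2014.

65 days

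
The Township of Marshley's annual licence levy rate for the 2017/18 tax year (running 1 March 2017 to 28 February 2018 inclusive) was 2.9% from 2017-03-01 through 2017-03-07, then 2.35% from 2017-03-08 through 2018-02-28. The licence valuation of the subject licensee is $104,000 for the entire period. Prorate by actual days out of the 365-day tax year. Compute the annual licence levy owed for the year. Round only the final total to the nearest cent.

$2,454.97

2017-03-01 to 2017-03-07: 7 days at 2.9% → $104,000 × 2.9% × 7/365 = $57.8411
2017-03-08 to 2018-02-28: 358 days at 2.35% → $104,000 × 2.35% × 358/365 = $2,397.1288
Total = $2,454.9699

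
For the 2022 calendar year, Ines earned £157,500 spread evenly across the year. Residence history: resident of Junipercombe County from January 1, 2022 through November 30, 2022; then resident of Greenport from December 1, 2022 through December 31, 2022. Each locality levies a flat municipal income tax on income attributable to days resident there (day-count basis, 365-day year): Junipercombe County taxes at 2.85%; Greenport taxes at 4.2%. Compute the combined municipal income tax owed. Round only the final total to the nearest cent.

Junipercombe County, January 1 – November 30, 2022: 334 days → £157,500 × 2.85% × 334/365 = £4,107.5137
Greenport, December 1 – December 31, 2022: 31 days → £157,500 × 4.2% × 31/365 = £561.8219
Total = £4,669.3356

£4,669.34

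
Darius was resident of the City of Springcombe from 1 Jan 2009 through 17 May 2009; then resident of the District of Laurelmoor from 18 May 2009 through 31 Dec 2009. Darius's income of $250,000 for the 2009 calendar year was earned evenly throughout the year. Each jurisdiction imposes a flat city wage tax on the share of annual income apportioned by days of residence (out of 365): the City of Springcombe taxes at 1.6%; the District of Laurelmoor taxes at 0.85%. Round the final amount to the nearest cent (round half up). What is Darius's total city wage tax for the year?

The City of Springcombe, 1 Jan – 17 May 2009: 137 days → $250,000 × 1.6% × 137/365 = $1,501.3699
The District of Laurelmoor, 18 May – 31 Dec 2009: 228 days → $250,000 × 0.85% × 228/365 = $1,327.3973
Total = $2,828.7671

$2,828.77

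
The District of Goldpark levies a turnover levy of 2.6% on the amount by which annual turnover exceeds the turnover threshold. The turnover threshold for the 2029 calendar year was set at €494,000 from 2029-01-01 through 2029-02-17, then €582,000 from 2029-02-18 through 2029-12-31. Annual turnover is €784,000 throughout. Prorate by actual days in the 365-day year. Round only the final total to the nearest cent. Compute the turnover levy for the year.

2029-01-01 to 2029-02-17: 48 days, exemption €494,000 → (€784,000 − €494,000) × 2.6% × 48/365 = €991.5616
2029-02-18 to 2029-12-31: 317 days, exemption €582,000 → (€784,000 − €582,000) × 2.6% × 317/365 = €4,561.3260
Total = €5,552.8877

€5,552.89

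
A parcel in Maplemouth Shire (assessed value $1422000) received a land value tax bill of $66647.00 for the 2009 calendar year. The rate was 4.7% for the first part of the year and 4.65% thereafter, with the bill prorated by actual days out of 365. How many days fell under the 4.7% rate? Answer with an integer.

Let d = days at the first rate; then 365 − d days at the second rate.
$1422000 × [4.7%·d + 4.65%·(365−d)] / 365 = $66647.00
Solving gives d = 269, so the new rate took effect on 27 Sep 2009.

269 days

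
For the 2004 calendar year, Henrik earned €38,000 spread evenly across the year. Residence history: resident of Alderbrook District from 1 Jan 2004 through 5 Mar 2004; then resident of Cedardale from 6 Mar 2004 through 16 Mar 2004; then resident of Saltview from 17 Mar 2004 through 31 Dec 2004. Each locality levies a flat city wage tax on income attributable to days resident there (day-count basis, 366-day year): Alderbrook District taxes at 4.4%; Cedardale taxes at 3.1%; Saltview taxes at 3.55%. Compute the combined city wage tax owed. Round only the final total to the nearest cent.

Alderbrook District, 1 Jan – 5 Mar 2004: 65 days → €38,000 × 4.4% × 65/366 = €296.9399
Cedardale, 6 Mar – 16 Mar 2004: 11 days → €38,000 × 3.1% × 11/366 = €35.4044
Saltview, 17 Mar – 31 Dec 2004: 290 days → €38,000 × 3.55% × 290/366 = €1,068.8798
Total = €1,401.2240

€1,401.22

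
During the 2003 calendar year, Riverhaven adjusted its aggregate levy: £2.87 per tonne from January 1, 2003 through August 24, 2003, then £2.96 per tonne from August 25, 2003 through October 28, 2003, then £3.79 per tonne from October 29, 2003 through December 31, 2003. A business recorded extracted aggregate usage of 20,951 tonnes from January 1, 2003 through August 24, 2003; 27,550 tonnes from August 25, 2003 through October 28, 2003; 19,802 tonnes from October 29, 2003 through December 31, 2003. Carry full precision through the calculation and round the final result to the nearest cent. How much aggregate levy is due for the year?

£216726.95

January 1 – August 24, 2003: 20,951 tonnes at £2.87/tonne → £60129.37
August 25 – October 28, 2003: 27,550 tonnes at £2.96/tonne → £81548.00
October 29 – December 31, 2003: 19,802 tonnes at £3.79/tonne → £75049.58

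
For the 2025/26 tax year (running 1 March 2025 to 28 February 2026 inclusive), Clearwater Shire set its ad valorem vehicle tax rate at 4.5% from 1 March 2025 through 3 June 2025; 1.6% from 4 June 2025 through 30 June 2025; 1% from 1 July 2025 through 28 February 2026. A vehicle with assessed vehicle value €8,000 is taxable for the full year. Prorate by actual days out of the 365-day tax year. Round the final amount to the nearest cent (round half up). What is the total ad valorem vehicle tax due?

€156.43

1 March – 3 June 2025: 95 days at 4.5% → €8,000 × 4.5% × 95/365 = €93.6986
4 June – 30 June 2025: 27 days at 1.6% → €8,000 × 1.6% × 27/365 = €9.4685
1 July 2025 – 28 February 2026: 243 days at 1% → €8,000 × 1% × 243/365 = €53.2603
Total = €156.4274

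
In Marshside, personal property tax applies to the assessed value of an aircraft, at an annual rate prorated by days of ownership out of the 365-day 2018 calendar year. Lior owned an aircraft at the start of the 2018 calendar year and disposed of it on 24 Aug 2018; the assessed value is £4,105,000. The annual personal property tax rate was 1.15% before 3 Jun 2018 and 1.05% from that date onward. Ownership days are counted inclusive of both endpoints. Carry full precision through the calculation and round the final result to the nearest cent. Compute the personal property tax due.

£29,589.74

1 Jan – 2 Jun 2018: 153 days at 1.15% → £4,105,000 × 1.15% × 153/365 = £19,788.3493
3 Jun – 24 Aug 2018: 83 days at 1.05% → £4,105,000 × 1.05% × 83/365 = £9,801.3904
Total = £29,589.7397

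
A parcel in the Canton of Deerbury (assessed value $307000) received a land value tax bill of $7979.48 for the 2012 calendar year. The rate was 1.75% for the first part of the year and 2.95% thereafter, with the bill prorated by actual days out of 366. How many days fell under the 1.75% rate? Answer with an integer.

Let d = days at the first rate; then 366 − d days at the second rate.
$307000 × [1.75%·d + 2.95%·(366−d)] / 366 = $7979.48
Solving gives d = 107, so the new rate took effect on April 17, 2012.

107 days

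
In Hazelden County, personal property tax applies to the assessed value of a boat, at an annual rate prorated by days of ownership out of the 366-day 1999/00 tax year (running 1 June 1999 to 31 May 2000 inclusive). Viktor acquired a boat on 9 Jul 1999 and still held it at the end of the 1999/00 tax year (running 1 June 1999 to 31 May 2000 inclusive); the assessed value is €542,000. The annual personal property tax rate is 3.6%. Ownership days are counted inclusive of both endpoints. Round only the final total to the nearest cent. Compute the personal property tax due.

Days held (9 Jul 1999 – 31 May 2000): 328 out of 366
Tax = €542,000 × 3.6% × 328/366 = €17,486.1639

€17,486.16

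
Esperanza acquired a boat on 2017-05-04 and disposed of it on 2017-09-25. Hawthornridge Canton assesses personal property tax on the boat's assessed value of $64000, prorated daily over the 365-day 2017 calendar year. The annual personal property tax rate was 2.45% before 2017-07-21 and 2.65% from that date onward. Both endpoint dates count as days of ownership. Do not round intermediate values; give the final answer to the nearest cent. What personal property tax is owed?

2017-05-04 to 2017-07-20: 78 days at 2.45% → $64000 × 2.45% × 78/365 = $335.0795
2017-07-21 to 2017-09-25: 67 days at 2.65% → $64000 × 2.65% × 67/365 = $311.3205
Total = $646.4000

$646.40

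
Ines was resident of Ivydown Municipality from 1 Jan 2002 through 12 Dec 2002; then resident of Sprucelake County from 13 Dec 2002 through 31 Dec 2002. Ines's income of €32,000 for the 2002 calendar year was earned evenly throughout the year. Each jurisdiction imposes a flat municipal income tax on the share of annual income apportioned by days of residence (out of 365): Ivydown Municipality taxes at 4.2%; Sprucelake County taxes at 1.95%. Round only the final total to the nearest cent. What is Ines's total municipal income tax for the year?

Ivydown Municipality, 1 Jan – 12 Dec 2002: 346 days → €32,000 × 4.2% × 346/365 = €1,274.0384
Sprucelake County, 13 Dec – 31 Dec 2002: 19 days → €32,000 × 1.95% × 19/365 = €32.4822
Total = €1,306.5205

€1,306.52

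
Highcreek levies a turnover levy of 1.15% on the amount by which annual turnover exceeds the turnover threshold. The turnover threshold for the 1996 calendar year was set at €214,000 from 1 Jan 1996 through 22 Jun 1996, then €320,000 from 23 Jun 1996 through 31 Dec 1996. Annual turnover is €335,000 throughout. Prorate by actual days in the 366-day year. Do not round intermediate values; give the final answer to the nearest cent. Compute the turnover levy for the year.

1 Jan – 22 Jun 1996: 174 days, exemption €214,000 → (€335,000 − €214,000) × 1.15% × 174/366 = €661.5328
23 Jun – 31 Dec 1996: 192 days, exemption €320,000 → (€335,000 − €320,000) × 1.15% × 192/366 = €90.4918
Total = €752.0246

€752.02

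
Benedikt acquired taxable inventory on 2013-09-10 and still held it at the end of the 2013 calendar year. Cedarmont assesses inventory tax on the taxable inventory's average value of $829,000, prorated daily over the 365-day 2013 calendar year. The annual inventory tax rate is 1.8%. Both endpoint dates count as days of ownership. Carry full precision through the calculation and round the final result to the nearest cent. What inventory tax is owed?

Days held (2013-09-10 to 2013-12-31): 113 out of 365
Tax = $829,000 × 1.8% × 113/365 = $4,619.6877

$4,619.69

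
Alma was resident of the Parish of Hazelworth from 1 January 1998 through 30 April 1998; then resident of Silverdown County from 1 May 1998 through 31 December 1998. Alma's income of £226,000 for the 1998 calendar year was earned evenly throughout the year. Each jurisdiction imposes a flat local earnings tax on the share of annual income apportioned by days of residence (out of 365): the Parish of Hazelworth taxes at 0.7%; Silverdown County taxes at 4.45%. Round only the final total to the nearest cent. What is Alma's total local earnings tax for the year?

£7,270.70

The Parish of Hazelworth, 1 January – 30 April 1998: 120 days → £226,000 × 0.7% × 120/365 = £520.1096
Silverdown County, 1 May – 31 December 1998: 245 days → £226,000 × 4.45% × 245/365 = £6,750.5890
Total = £7,270.6986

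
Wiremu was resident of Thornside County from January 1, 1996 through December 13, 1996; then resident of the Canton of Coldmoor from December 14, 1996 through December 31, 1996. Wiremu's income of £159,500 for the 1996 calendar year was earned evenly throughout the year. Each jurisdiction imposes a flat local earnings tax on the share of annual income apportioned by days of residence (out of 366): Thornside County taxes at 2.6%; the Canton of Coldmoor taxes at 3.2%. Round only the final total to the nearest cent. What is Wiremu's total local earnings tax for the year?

Thornside County, January 1 – December 13, 1996: 348 days → £159,500 × 2.6% × 348/366 = £3,943.0492
The Canton of Coldmoor, December 14 – December 31, 1996: 18 days → £159,500 × 3.2% × 18/366 = £251.0164
Total = £4,194.0656

£4,194.07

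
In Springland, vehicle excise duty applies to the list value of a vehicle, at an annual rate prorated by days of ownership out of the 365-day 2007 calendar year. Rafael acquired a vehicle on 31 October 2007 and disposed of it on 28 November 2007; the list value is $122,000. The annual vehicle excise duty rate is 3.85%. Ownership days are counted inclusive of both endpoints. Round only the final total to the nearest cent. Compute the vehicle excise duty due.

$373.19

Days held (31 October – 28 November 2007): 29 out of 365
Tax = $122,000 × 3.85% × 29/365 = $373.1863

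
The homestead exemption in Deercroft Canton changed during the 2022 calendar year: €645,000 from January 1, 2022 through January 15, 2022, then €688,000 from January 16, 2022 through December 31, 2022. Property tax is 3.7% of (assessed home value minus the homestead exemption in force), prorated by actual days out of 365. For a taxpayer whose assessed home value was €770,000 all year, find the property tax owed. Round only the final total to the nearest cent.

€3,099.38

January 1 – January 15, 2022: 15 days, exemption €645,000 → (€770,000 − €645,000) × 3.7% × 15/365 = €190.0685
January 16 – December 31, 2022: 350 days, exemption €688,000 → (€770,000 − €688,000) × 3.7% × 350/365 = €2,909.3151
Total = €3,099.3836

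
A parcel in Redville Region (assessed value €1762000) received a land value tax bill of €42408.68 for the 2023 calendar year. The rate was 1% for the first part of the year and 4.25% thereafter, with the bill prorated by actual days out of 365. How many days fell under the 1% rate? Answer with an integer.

Let d = days at the first rate; then 365 − d days at the second rate.
€1762000 × [1%·d + 4.25%·(365−d)] / 365 = €42408.68
Solving gives d = 207, so the new rate took effect on 27 July 2023.

207 days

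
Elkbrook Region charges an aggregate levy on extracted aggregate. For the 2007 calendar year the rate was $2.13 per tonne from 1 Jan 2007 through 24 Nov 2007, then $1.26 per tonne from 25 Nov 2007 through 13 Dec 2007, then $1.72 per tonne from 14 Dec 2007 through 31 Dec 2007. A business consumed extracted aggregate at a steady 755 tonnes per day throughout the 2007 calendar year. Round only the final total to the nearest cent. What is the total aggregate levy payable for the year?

1 Jan – 24 Nov 2007: 328 days × 755 tonnes/day = 247,640 tonnes at $2.13/tonne → $527473.20
25 Nov – 13 Dec 2007: 19 days × 755 tonnes/day = 14,345 tonnes at $1.26/tonne → $18074.70
14 Dec – 31 Dec 2007: 18 days × 755 tonnes/day = 13,590 tonnes at $1.72/tonne → $23374.80

$568922.70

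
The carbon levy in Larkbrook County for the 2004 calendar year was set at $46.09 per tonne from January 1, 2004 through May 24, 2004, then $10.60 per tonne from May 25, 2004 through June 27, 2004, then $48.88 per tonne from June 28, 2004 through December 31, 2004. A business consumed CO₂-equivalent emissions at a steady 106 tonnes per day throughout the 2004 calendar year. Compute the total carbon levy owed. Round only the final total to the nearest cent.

$1,715,505.06

January 1 – May 24, 2004: 145 days × 106 tonnes/day = 15,370 tonnes at $46.09/tonne → $708,403.30
May 25 – June 27, 2004: 34 days × 106 tonnes/day = 3,604 tonnes at $10.60/tonne → $38,202.40
June 28 – December 31, 2004: 187 days × 106 tonnes/day = 19,822 tonnes at $48.88/tonne → $968,899.36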